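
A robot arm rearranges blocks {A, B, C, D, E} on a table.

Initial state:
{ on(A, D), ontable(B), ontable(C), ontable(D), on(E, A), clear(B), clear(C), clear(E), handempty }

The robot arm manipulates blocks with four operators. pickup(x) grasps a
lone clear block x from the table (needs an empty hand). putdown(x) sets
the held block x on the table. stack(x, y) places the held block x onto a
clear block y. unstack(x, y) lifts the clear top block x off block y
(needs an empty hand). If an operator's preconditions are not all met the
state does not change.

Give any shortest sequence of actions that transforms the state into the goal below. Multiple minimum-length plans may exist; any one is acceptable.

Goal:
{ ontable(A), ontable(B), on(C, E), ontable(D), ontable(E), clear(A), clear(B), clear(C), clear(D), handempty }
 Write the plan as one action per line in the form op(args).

step 1 (unstack(E, A)): towers=[B; C; D/A] holding=E
step 2 (putdown(E)): towers=[B; C; D/A; E] holding=-
step 3 (unstack(A, D)): towers=[B; C; D; E] holding=A
step 4 (putdown(A)): towers=[A; B; C; D; E] holding=-
step 5 (pickup(C)): towers=[A; B; D; E] holding=C
step 6 (stack(C, E)): towers=[A; B; D; E/C] holding=-
goal check: towers=[A; B; D; E/C] holding=- — reached (length 6, optimal by BFS)

unstack(E, A)
putdown(E)
unstack(A, D)
putdown(A)
pickup(C)
stack(C, E)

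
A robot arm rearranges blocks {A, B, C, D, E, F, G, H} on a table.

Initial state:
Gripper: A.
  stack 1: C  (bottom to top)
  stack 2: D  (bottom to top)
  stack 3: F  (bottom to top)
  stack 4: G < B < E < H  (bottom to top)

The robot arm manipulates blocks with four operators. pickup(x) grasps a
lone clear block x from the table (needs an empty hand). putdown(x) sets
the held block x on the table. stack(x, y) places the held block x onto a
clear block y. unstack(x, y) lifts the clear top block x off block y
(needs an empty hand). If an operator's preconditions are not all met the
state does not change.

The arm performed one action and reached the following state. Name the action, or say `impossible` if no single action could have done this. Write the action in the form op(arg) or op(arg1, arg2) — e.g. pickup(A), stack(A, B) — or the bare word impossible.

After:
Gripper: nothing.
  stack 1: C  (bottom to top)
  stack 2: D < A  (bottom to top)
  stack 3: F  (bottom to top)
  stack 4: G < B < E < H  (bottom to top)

stack(A, D)

target: towers=[C; D/A; F; G/B/E/H] holding=-
        putdown(A) → towers=[A; C; D; F; G/B/E/H] holding=-
       stack(A, H) → towers=[C; D; F; G/B/E/H/A] holding=-
       stack(A, F) → towers=[C; D; F/A; G/B/E/H] holding=-
       stack(A, D) → towers=[C; D/A; F; G/B/E/H] holding=-  ← match
       stack(A, C) → towers=[C/A; D; F; G/B/E/H] holding=-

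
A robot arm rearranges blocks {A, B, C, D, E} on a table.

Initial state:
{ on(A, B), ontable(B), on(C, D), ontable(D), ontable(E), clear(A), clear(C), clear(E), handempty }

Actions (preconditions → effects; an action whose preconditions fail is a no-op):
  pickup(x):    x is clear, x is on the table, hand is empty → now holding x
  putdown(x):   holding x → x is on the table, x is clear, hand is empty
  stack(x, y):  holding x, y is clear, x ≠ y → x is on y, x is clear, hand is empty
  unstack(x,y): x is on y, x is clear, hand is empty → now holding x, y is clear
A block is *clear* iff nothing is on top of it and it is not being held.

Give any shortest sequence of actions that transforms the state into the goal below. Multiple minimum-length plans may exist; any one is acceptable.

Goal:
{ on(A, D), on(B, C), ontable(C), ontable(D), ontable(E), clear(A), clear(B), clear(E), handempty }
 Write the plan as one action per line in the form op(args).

step 1 (unstack(C, D)): towers=[B/A; D; E] holding=C
step 2 (putdown(C)): towers=[B/A; C; D; E] holding=-
step 3 (unstack(A, B)): towers=[B; C; D; E] holding=A
step 4 (stack(A, D)): towers=[B; C; D/A; E] holding=-
step 5 (pickup(B)): towers=[C; D/A; E] holding=B
step 6 (stack(B, C)): towers=[C/B; D/A; E] holding=-
goal check: towers=[C/B; D/A; E] holding=- — reached (length 6, optimal by BFS)

unstack(C, D)
putdown(C)
unstack(A, B)
stack(A, D)
pickup(B)
stack(B, C)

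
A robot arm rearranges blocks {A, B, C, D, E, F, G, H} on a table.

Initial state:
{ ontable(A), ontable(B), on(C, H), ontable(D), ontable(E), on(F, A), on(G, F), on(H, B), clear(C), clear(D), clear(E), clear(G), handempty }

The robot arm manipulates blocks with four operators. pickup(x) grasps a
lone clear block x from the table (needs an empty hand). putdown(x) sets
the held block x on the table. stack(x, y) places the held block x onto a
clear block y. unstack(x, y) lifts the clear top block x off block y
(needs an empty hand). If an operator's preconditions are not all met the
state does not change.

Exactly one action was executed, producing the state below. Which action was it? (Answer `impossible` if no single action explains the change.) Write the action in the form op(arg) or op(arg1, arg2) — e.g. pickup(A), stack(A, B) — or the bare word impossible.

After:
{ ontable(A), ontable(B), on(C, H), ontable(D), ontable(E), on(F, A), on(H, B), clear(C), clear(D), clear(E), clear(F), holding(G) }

target: towers=[A/F; B/H/C; D; E] holding=G
     unstack(G, F) → towers=[A/F; B/H/C; D; E] holding=G  ← match
         pickup(E) → towers=[A/F/G; B/H/C; D] holding=E
         pickup(D) → towers=[A/F/G; B/H/C; E] holding=D
     unstack(C, H) → towers=[A/F/G; B/H; D; E] holding=C

unstack(G, F)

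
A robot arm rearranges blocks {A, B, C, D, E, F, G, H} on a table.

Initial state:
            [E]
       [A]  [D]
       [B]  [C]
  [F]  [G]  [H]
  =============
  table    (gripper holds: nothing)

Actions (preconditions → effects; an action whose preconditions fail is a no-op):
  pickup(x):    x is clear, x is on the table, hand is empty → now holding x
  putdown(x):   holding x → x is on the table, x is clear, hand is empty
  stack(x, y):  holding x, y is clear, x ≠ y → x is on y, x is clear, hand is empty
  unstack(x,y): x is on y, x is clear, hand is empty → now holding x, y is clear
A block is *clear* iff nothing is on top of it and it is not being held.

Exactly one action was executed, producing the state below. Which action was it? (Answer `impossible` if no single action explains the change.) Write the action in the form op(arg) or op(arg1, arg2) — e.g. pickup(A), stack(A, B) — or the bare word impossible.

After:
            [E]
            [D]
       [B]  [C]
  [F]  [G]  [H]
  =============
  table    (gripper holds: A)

target: towers=[F; G/B; H/C/D/E] holding=A
     unstack(A, B) → towers=[F; G/B; H/C/D/E] holding=A  ← match
     unstack(E, D) → towers=[F; G/B/A; H/C/D] holding=E
         pickup(F) → towers=[G/B/A; H/C/D/E] holding=F

unstack(A, B)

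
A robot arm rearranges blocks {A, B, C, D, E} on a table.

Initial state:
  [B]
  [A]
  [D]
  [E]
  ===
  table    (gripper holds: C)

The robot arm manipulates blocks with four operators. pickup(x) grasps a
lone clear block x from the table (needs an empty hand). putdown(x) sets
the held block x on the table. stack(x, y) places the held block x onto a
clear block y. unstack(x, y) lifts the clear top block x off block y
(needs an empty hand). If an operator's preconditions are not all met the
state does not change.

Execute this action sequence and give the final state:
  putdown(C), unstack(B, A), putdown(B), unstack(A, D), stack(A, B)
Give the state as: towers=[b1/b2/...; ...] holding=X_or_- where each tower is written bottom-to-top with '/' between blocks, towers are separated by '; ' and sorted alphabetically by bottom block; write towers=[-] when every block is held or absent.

towers=[B/A; C; E/D] holding=-

step 1 (putdown(C)): towers=[C; E/D/A/B] holding=-
step 2 (unstack(B, A)): towers=[C; E/D/A] holding=B
step 3 (putdown(B)): towers=[B; C; E/D/A] holding=-
step 4 (unstack(A, D)): towers=[B; C; E/D] holding=A
step 5 (stack(A, B)): towers=[B/A; C; E/D] holding=-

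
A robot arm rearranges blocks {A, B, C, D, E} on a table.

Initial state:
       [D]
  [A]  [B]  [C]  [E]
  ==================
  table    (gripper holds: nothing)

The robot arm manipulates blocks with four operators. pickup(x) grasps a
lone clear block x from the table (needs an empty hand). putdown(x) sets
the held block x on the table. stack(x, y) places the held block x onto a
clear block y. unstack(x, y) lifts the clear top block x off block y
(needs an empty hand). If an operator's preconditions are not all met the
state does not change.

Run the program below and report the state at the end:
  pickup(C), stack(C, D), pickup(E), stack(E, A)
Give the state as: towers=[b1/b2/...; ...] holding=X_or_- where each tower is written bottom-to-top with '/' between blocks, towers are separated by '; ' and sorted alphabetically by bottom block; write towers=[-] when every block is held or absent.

step 1 (pickup(C)): towers=[A; B/D; E] holding=C
step 2 (stack(C, D)): towers=[A; B/D/C; E] holding=-
step 3 (pickup(E)): towers=[A; B/D/C] holding=E
step 4 (stack(E, A)): towers=[A/E; B/D/C] holding=-

towers=[A/E; B/D/C] holding=-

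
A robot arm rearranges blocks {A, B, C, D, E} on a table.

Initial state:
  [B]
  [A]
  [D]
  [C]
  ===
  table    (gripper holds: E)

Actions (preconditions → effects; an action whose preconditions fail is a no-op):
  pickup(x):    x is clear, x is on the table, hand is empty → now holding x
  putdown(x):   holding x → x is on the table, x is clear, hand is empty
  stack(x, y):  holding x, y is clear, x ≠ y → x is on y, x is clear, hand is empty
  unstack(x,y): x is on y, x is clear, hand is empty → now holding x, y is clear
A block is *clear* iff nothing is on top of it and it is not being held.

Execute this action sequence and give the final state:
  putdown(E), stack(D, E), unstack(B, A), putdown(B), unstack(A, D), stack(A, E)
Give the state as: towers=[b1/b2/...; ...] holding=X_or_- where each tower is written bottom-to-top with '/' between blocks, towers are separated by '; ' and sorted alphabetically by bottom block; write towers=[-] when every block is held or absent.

towers=[B; C/D; E/A] holding=-

step 1 (putdown(E)): towers=[C/D/A/B; E] holding=-
step 2 (stack(D, E)) [no-op]: towers=[C/D/A/B; E] holding=-
step 3 (unstack(B, A)): towers=[C/D/A; E] holding=B
step 4 (putdown(B)): towers=[B; C/D/A; E] holding=-
step 5 (unstack(A, D)): towers=[B; C/D; E] holding=A
step 6 (stack(A, E)): towers=[B; C/D; E/A] holding=-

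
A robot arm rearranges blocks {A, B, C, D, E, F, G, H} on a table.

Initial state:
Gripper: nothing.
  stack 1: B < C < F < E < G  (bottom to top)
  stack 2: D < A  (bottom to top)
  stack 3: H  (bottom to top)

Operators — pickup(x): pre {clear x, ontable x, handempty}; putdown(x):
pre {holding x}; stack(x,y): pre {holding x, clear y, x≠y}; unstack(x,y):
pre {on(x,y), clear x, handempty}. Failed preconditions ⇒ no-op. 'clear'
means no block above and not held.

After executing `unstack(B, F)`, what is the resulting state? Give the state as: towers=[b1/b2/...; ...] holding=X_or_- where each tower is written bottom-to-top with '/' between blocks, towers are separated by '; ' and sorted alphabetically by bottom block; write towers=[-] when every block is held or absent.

towers=[B/C/F/E/G; D/A; H] holding=-

before: towers=[B/C/F/E/G; D/A; H] holding=-
pre[unstack(B, F)]: on(B,F) no, clear(B) no, handempty yes
on(B,F), clear(B) unmet → unstack(B, F) is a no-op
after:  towers=[B/C/F/E/G; D/A; H] holding=-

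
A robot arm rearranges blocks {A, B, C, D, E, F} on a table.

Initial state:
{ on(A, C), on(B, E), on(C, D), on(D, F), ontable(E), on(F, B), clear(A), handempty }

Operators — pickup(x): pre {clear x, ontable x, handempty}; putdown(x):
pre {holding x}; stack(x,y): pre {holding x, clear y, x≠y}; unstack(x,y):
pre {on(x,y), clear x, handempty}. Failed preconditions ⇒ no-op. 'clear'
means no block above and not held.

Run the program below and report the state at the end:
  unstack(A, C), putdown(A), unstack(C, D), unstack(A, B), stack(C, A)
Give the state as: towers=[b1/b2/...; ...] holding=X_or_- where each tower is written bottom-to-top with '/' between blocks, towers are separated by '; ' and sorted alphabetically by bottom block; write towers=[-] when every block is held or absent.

towers=[A/C; E/B/F/D] holding=-

step 1 (unstack(A, C)): towers=[E/B/F/D/C] holding=A
step 2 (putdown(A)): towers=[A; E/B/F/D/C] holding=-
step 3 (unstack(C, D)): towers=[A; E/B/F/D] holding=C
step 4 (unstack(A, B)) [no-op]: towers=[A; E/B/F/D] holding=C
step 5 (stack(C, A)): towers=[A/C; E/B/F/D] holding=-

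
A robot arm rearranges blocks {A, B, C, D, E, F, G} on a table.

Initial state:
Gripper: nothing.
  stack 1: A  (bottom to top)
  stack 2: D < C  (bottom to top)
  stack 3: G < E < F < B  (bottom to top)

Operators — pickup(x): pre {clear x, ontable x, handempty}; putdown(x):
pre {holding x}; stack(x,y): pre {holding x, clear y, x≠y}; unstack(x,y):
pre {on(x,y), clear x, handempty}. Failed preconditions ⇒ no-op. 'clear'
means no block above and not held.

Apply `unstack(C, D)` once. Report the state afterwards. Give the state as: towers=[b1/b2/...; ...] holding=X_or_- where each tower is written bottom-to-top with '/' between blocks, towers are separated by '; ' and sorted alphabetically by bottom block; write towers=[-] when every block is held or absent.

towers=[A; D; G/E/F/B] holding=C

before: towers=[A; D/C; G/E/F/B] holding=-
pre[unstack(C, D)]: on(C,D) ✓, clear(C) ✓, handempty ✓
all met → apply unstack(C, D)
after:  towers=[A; D; G/E/F/B] holding=C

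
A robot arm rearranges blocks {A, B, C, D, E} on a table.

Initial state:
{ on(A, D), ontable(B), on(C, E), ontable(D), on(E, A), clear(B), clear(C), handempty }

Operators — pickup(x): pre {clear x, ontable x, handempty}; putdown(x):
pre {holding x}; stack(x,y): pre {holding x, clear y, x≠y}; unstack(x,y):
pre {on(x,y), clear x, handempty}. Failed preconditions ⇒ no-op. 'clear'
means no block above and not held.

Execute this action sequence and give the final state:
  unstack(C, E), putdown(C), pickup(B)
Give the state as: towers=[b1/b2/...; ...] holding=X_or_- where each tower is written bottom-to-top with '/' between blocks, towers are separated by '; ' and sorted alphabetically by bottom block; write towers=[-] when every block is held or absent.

step 1 (unstack(C, E)): towers=[B; D/A/E] holding=C
step 2 (putdown(C)): towers=[B; C; D/A/E] holding=-
step 3 (pickup(B)): towers=[C; D/A/E] holding=B

towers=[C; D/A/E] holding=B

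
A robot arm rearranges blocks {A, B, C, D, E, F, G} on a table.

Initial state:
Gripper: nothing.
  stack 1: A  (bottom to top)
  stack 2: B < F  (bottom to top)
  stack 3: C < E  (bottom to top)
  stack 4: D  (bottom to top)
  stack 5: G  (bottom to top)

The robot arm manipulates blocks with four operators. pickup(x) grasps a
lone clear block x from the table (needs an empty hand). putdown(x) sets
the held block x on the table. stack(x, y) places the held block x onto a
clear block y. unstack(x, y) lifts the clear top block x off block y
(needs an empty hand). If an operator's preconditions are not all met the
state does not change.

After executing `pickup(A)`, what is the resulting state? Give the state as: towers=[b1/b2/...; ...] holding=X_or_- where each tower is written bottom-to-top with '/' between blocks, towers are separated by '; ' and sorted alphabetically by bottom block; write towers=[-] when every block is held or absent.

towers=[B/F; C/E; D; G] holding=A

before: towers=[A; B/F; C/E; D; G] holding=-
pre[pickup(A)]: clear(A) ✓, ontable(A) ✓, handempty ✓
all met → apply pickup(A)
after:  towers=[B/F; C/E; D; G] holding=A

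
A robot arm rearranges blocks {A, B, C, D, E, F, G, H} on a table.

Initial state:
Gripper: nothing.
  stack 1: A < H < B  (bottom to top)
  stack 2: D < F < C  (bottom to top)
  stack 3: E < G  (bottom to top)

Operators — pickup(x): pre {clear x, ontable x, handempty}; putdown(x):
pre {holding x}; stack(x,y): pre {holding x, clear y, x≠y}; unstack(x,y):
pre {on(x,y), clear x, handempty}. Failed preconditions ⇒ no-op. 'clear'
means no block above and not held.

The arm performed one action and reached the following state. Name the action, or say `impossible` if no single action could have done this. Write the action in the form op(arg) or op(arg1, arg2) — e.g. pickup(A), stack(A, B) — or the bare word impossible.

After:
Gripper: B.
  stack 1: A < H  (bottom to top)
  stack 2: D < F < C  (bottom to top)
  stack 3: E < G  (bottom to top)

unstack(B, H)

target: towers=[A/H; D/F/C; E/G] holding=B
     unstack(G, E) → towers=[A/H/B; D/F/C; E] holding=G
     unstack(B, H) → towers=[A/H; D/F/C; E/G] holding=B  ← match
     unstack(C, F) → towers=[A/H/B; D/F; E/G] holding=C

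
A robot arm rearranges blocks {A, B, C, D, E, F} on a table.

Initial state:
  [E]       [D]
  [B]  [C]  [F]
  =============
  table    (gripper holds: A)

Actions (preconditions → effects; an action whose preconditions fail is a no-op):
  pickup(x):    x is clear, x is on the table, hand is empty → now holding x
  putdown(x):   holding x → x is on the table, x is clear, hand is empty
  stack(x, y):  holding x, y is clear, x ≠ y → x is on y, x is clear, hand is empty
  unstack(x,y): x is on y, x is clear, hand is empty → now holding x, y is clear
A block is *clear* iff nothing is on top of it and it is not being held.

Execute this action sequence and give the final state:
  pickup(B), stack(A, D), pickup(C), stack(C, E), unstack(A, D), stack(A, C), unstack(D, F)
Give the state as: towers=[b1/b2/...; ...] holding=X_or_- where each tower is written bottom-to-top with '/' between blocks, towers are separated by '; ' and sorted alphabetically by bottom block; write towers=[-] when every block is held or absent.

towers=[B/E/C/A; F] holding=D

step 1 (pickup(B)) [no-op]: towers=[B/E; C; F/D] holding=A
step 2 (stack(A, D)): towers=[B/E; C; F/D/A] holding=-
step 3 (pickup(C)): towers=[B/E; F/D/A] holding=C
step 4 (stack(C, E)): towers=[B/E/C; F/D/A] holding=-
step 5 (unstack(A, D)): towers=[B/E/C; F/D] holding=A
step 6 (stack(A, C)): towers=[B/E/C/A; F/D] holding=-
step 7 (unstack(D, F)): towers=[B/E/C/A; F] holding=D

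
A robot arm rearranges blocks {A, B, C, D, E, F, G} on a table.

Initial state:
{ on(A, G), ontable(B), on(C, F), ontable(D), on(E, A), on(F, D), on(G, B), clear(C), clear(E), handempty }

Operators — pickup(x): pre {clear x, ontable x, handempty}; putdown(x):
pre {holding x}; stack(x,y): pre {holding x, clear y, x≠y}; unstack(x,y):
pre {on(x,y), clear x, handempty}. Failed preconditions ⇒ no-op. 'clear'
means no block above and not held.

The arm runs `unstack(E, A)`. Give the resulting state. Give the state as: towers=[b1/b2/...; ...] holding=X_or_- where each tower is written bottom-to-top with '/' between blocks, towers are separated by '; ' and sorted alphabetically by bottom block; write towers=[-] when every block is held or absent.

before: towers=[B/G/A/E; D/F/C] holding=-
pre[unstack(E, A)]: on(E,A) ✓, clear(E) ✓, handempty ✓
all met → apply unstack(E, A)
after:  towers=[B/G/A; D/F/C] holding=E

towers=[B/G/A; D/F/C] holding=E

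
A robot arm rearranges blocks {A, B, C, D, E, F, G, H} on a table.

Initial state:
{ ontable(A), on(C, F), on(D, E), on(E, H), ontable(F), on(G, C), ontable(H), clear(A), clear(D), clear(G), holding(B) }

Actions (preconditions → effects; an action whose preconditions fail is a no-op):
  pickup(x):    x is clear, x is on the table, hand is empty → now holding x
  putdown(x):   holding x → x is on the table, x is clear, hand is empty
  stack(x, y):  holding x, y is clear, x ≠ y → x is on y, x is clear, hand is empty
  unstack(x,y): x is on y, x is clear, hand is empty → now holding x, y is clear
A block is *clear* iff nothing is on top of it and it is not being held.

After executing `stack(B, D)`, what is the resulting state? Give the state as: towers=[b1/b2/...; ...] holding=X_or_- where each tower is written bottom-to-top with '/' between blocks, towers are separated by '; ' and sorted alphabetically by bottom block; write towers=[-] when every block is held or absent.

towers=[A; F/C/G; H/E/D/B] holding=-

before: towers=[A; F/C/G; H/E/D] holding=B
pre[stack(B, D)]: holding(B) ok, clear(D) ok, B≠D ok
all met → apply stack(B, D)
after:  towers=[A; F/C/G; H/E/D/B] holding=-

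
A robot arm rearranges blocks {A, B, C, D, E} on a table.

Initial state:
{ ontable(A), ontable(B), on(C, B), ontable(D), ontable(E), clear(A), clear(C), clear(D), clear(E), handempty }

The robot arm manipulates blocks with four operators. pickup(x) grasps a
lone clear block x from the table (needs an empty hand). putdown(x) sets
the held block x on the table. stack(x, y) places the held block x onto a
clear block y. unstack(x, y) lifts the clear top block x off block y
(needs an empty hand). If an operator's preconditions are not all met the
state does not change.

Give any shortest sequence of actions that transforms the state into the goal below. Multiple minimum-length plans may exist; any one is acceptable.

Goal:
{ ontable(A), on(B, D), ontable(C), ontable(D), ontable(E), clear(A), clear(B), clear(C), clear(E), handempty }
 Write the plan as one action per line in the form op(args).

step 1 (unstack(C, B)): towers=[A; B; D; E] holding=C
step 2 (putdown(C)): towers=[A; B; C; D; E] holding=-
step 3 (pickup(B)): towers=[A; C; D; E] holding=B
step 4 (stack(B, D)): towers=[A; C; D/B; E] holding=-
goal check: towers=[A; C; D/B; E] holding=- — reached (length 4, optimal by BFS)

unstack(C, B)
putdown(C)
pickup(B)
stack(B, D)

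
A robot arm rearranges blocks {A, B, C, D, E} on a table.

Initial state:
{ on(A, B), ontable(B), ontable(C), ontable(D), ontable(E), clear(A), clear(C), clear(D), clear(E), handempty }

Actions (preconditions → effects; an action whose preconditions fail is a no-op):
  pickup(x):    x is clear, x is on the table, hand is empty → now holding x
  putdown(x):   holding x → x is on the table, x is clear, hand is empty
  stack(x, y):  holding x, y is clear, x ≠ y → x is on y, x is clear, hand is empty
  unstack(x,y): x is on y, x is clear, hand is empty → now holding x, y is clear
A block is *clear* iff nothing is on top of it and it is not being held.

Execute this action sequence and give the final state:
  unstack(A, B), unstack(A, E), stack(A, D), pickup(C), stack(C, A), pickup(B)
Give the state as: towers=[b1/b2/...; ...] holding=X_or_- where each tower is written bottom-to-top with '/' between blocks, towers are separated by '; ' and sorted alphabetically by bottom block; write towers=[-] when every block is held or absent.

step 1 (unstack(A, B)): towers=[B; C; D; E] holding=A
step 2 (unstack(A, E)) [no-op]: towers=[B; C; D; E] holding=A
step 3 (stack(A, D)): towers=[B; C; D/A; E] holding=-
step 4 (pickup(C)): towers=[B; D/A; E] holding=C
step 5 (stack(C, A)): towers=[B; D/A/C; E] holding=-
step 6 (pickup(B)): towers=[D/A/C; E] holding=B

towers=[D/A/C; E] holding=B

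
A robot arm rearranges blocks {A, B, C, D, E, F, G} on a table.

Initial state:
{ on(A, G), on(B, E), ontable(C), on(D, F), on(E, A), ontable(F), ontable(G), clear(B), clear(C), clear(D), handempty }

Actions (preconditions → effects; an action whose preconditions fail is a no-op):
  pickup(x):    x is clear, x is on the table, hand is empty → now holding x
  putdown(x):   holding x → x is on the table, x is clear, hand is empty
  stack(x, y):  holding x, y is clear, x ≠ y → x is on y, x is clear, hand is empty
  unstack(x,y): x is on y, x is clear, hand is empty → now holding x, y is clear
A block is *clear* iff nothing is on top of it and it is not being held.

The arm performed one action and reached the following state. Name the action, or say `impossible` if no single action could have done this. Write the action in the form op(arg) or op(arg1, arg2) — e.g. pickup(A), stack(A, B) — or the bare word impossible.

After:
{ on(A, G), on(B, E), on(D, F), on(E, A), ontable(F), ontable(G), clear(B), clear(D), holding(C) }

pickup(C)

target: towers=[F/D; G/A/E/B] holding=C
     unstack(B, E) → towers=[C; F/D; G/A/E] holding=B
     unstack(D, F) → towers=[C; F; G/A/E/B] holding=D
         pickup(C) → towers=[F/D; G/A/E/B] holding=C  ← match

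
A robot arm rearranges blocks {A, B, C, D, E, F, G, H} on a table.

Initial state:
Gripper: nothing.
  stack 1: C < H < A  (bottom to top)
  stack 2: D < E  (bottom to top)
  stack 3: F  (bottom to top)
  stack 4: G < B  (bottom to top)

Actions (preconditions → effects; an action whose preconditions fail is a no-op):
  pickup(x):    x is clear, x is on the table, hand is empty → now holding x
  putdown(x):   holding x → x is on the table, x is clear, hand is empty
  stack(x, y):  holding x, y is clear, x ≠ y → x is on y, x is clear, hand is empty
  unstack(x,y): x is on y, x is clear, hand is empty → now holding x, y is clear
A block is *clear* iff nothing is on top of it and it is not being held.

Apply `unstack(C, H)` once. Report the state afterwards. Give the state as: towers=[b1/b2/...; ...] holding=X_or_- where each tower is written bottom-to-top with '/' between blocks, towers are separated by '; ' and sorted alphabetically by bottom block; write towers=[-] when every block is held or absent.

before: towers=[C/H/A; D/E; F; G/B] holding=-
pre[unstack(C, H)]: on(C,H) fail, clear(C) fail, handempty ok
on(C,H), clear(C) unmet → unstack(C, H) is a no-op
after:  towers=[C/H/A; D/E; F; G/B] holding=-

towers=[C/H/A; D/E; F; G/B] holding=-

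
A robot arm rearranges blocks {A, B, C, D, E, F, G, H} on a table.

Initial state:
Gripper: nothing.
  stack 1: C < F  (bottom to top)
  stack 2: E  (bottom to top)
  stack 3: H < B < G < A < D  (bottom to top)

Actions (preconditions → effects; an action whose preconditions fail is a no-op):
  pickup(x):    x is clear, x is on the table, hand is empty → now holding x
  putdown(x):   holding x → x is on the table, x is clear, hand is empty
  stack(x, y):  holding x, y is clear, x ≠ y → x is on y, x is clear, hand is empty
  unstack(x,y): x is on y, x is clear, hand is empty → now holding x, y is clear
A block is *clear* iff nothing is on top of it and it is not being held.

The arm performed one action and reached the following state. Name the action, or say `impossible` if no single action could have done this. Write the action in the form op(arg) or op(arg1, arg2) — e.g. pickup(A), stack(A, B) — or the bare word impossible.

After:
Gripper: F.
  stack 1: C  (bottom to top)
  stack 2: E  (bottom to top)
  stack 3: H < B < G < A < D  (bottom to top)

unstack(F, C)

target: towers=[C; E; H/B/G/A/D] holding=F
         pickup(E) → towers=[C/F; H/B/G/A/D] holding=E
     unstack(F, C) → towers=[C; E; H/B/G/A/D] holding=F  ← match
     unstack(D, A) → towers=[C/F; E; H/B/G/A] holding=D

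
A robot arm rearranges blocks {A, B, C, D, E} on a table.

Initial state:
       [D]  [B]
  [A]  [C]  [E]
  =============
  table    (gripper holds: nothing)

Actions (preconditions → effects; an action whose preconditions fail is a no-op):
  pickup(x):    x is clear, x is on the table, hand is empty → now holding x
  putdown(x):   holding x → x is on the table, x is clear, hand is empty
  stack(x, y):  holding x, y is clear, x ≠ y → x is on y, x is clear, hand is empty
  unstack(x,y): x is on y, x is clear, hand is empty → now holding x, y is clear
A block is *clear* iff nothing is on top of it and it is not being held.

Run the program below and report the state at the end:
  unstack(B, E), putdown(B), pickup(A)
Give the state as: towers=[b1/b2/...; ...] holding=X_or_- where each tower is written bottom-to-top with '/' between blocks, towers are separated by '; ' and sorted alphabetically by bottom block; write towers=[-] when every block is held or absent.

towers=[B; C/D; E] holding=A

step 1 (unstack(B, E)): towers=[A; C/D; E] holding=B
step 2 (putdown(B)): towers=[A; B; C/D; E] holding=-
step 3 (pickup(A)): towers=[B; C/D; E] holding=A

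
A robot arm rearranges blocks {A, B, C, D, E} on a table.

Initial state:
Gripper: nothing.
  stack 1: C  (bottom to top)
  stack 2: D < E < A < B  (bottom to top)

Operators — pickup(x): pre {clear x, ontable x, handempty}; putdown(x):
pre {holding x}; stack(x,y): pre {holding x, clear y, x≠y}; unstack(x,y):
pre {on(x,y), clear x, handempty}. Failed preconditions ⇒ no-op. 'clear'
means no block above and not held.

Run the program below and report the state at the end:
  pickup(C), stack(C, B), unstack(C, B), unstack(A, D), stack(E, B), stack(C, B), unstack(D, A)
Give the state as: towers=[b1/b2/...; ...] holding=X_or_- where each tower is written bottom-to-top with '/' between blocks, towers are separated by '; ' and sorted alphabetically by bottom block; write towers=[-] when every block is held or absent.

towers=[D/E/A/B/C] holding=-

step 1 (pickup(C)): towers=[D/E/A/B] holding=C
step 2 (stack(C, B)): towers=[D/E/A/B/C] holding=-
step 3 (unstack(C, B)): towers=[D/E/A/B] holding=C
step 4 (unstack(A, D)) [no-op]: towers=[D/E/A/B] holding=C
step 5 (stack(E, B)) [no-op]: towers=[D/E/A/B] holding=C
step 6 (stack(C, B)): towers=[D/E/A/B/C] holding=-
step 7 (unstack(D, A)) [no-op]: towers=[D/E/A/B/C] holding=-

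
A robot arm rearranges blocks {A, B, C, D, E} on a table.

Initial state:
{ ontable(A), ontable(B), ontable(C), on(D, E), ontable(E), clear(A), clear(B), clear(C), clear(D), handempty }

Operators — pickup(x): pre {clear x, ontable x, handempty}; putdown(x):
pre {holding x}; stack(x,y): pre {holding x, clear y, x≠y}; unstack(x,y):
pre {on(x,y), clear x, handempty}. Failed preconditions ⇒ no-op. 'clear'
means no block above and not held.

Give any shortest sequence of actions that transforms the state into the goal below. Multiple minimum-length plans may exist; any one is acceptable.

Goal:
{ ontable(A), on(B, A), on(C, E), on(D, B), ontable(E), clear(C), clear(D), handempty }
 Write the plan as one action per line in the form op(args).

pickup(B)
stack(B, A)
unstack(D, E)
stack(D, B)
pickup(C)
stack(C, E)

step 1 (pickup(B)): towers=[A; C; E/D] holding=B
step 2 (stack(B, A)): towers=[A/B; C; E/D] holding=-
step 3 (unstack(D, E)): towers=[A/B; C; E] holding=D
step 4 (stack(D, B)): towers=[A/B/D; C; E] holding=-
step 5 (pickup(C)): towers=[A/B/D; E] holding=C
step 6 (stack(C, E)): towers=[A/B/D; E/C] holding=-
goal check: towers=[A/B/D; E/C] holding=- — reached (length 6, optimal by BFS)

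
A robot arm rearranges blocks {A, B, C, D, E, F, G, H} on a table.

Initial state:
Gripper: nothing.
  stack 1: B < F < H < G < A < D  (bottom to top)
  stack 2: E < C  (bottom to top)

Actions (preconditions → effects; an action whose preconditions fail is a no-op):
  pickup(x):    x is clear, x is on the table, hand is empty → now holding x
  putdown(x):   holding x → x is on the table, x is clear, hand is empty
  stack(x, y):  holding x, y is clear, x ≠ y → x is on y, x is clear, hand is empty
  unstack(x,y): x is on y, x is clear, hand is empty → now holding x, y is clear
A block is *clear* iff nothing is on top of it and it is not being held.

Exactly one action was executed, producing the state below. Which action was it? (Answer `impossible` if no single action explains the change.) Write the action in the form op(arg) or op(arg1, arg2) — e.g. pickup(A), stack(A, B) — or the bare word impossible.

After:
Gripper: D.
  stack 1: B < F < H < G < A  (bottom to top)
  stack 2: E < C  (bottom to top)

target: towers=[B/F/H/G/A; E/C] holding=D
     unstack(D, A) → towers=[B/F/H/G/A; E/C] holding=D  ← match
     unstack(C, E) → towers=[B/F/H/G/A/D; E] holding=C

unstack(D, A)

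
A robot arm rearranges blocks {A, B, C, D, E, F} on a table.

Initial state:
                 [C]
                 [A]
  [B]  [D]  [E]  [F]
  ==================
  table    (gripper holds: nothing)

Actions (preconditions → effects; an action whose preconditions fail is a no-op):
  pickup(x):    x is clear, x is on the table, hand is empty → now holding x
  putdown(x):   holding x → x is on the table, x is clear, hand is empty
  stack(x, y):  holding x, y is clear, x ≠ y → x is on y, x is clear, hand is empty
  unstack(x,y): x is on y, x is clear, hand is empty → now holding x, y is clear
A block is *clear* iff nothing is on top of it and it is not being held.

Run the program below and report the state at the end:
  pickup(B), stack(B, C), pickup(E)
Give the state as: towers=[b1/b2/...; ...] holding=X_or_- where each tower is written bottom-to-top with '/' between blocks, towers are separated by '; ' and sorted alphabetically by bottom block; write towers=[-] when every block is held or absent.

step 1 (pickup(B)): towers=[D; E; F/A/C] holding=B
step 2 (stack(B, C)): towers=[D; E; F/A/C/B] holding=-
step 3 (pickup(E)): towers=[D; F/A/C/B] holding=E

towers=[D; F/A/C/B] holding=E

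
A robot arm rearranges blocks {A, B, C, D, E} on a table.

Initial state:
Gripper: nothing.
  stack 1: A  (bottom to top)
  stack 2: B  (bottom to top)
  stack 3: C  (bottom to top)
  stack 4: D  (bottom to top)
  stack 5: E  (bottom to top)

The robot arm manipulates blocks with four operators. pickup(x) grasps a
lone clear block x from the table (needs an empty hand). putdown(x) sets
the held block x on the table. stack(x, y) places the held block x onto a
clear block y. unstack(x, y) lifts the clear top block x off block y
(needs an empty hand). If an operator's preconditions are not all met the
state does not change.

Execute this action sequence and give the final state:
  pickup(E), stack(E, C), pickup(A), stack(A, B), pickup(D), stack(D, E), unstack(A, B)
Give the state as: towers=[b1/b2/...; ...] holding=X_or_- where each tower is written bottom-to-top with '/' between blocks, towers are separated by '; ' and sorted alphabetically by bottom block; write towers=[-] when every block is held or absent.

step 1 (pickup(E)): towers=[A; B; C; D] holding=E
step 2 (stack(E, C)): towers=[A; B; C/E; D] holding=-
step 3 (pickup(A)): towers=[B; C/E; D] holding=A
step 4 (stack(A, B)): towers=[B/A; C/E; D] holding=-
step 5 (pickup(D)): towers=[B/A; C/E] holding=D
step 6 (stack(D, E)): towers=[B/A; C/E/D] holding=-
step 7 (unstack(A, B)): towers=[B; C/E/D] holding=A

towers=[B; C/E/D] holding=A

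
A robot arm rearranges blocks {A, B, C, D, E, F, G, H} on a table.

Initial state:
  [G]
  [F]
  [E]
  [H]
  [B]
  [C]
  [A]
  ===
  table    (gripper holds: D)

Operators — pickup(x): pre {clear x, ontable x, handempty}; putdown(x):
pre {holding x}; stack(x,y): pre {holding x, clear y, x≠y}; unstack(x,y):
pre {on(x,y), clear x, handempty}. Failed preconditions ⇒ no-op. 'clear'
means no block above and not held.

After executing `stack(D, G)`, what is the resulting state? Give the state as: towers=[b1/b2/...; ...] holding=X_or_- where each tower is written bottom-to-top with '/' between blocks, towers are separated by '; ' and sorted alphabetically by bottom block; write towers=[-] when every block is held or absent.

towers=[A/C/B/H/E/F/G/D] holding=-

before: towers=[A/C/B/H/E/F/G] holding=D
pre[stack(D, G)]: holding(D) ok, clear(G) ok, D≠G ok
all met → apply stack(D, G)
after:  towers=[A/C/B/H/E/F/G/D] holding=-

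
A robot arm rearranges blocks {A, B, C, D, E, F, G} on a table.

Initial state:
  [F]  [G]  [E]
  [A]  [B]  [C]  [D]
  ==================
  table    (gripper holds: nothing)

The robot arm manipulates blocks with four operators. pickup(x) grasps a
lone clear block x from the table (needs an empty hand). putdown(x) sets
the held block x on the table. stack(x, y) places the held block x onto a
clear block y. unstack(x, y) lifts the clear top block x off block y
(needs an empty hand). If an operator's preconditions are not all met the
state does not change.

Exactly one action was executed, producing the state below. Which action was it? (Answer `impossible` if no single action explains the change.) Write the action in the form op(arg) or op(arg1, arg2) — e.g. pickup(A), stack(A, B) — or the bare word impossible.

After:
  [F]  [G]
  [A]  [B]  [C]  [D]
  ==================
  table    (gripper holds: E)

target: towers=[A/F; B/G; C; D] holding=E
     unstack(F, A) → towers=[A; B/G; C/E; D] holding=F
     unstack(G, B) → towers=[A/F; B; C/E; D] holding=G
         pickup(D) → towers=[A/F; B/G; C/E] holding=D
     unstack(E, C) → towers=[A/F; B/G; C; D] holding=E  ← match

unstack(E, C)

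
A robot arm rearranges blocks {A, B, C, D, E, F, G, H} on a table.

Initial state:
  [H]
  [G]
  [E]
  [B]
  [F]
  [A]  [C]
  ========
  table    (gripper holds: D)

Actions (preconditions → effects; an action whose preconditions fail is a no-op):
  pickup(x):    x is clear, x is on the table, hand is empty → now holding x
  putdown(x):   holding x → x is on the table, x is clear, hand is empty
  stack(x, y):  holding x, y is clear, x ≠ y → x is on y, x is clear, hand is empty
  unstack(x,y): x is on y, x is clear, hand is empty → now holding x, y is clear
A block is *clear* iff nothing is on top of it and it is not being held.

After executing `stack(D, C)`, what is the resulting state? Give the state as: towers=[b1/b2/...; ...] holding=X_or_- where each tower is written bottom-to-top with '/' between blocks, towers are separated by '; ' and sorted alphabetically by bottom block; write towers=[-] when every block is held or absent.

before: towers=[A/F/B/E/G/H; C] holding=D
pre[stack(D, C)]: holding(D) yes, clear(C) yes, D≠C yes
all met → apply stack(D, C)
after:  towers=[A/F/B/E/G/H; C/D] holding=-

towers=[A/F/B/E/G/H; C/D] holding=-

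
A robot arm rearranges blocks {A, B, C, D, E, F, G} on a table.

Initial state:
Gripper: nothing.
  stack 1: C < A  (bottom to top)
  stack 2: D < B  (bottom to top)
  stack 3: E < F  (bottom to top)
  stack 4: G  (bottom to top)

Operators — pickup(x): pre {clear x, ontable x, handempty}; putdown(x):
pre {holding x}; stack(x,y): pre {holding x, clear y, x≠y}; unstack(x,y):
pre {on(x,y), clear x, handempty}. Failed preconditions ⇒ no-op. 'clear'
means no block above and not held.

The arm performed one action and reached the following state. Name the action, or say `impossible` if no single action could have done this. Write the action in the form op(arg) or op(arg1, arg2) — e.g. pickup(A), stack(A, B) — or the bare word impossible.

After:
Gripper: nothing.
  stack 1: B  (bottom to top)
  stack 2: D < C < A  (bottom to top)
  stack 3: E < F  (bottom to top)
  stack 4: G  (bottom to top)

impossible

target: towers=[B; D/C/A; E/F; G] holding=-
     unstack(B, D) → towers=[C/A; D; E/F; G] holding=B
     unstack(F, E) → towers=[C/A; D/B; E; G] holding=F
         pickup(G) → towers=[C/A; D/B; E/F] holding=G
     unstack(A, C) → towers=[C; D/B; E/F; G] holding=A
none of the 4 applicable actions match → impossible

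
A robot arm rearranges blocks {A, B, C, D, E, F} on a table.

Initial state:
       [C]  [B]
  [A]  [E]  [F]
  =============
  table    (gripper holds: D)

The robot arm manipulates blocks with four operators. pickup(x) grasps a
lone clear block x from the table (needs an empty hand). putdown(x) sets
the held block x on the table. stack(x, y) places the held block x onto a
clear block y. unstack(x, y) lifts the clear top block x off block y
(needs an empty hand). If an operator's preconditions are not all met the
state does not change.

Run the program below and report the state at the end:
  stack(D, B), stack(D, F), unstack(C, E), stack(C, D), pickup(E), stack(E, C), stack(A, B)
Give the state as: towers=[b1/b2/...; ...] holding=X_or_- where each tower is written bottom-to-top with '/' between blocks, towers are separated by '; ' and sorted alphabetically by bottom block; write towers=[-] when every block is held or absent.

step 1 (stack(D, B)): towers=[A; E/C; F/B/D] holding=-
step 2 (stack(D, F)) [no-op]: towers=[A; E/C; F/B/D] holding=-
step 3 (unstack(C, E)): towers=[A; E; F/B/D] holding=C
step 4 (stack(C, D)): towers=[A; E; F/B/D/C] holding=-
step 5 (pickup(E)): towers=[A; F/B/D/C] holding=E
step 6 (stack(E, C)): towers=[A; F/B/D/C/E] holding=-
step 7 (stack(A, B)) [no-op]: towers=[A; F/B/D/C/E] holding=-

towers=[A; F/B/D/C/E] holding=-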